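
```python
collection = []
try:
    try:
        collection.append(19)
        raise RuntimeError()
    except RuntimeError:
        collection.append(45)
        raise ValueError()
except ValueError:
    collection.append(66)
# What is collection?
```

Step-by-step execution trace:
1. Inner try: `collection.append(19)` → collection = [19].
2. `raise RuntimeError()` raises RuntimeError.
3. Inner `except RuntimeError` matches → `collection.append(45)` → collection = [19, 45].
4. `raise ValueError()` raises ValueError; propagates to outer try.
5. Outer `except ValueError` matches → `collection.append(66)` → collection = [19, 45, 66].
Result: [19, 45, 66]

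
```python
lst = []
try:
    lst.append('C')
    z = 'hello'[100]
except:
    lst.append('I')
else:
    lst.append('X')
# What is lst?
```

Step-by-step execution trace:
1. try: `lst.append('C')` → lst = ['C'].
2. `z = 'hello'[100]` raises IndexError.
3. bare `except` matches → `lst.append('I')` → lst = ['C', 'I'].
4. `else` is skipped (an exception was raised).
Result: ['C', 'I']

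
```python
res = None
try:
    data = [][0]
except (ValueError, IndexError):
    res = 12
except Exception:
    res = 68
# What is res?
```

Step-by-step execution trace:
1. `data = [][0]` raises IndexError.
2. `except (ValueError, IndexError)` matches (IndexError is in the tuple) → res = 12.
3. `except Exception` is not reached.
Result: 12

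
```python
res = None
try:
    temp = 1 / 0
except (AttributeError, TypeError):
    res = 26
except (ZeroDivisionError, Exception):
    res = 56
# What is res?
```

Step-by-step execution trace:
1. `temp = 1 / 0` raises ZeroDivisionError.
2. `except (AttributeError, TypeError)` does not match ZeroDivisionError; skipped.
3. `except (ZeroDivisionError, Exception)` matches (ZeroDivisionError is in the tuple) → res = 56.
Result: 56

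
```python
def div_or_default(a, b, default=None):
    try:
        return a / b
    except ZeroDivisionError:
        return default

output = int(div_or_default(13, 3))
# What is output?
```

Step-by-step execution trace:
1. `div_or_default(13, 3)` enters try: `return 13 / 3` → returns 4.333333333333333. No exception raised.
2. `except ZeroDivisionError` is skipped.
3. `int(4.333333333333333)` → 4 → output = 4.
Result: 4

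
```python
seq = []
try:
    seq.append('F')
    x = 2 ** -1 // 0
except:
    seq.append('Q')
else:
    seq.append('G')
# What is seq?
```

Step-by-step execution trace:
1. try: `seq.append('F')` → seq = ['F'].
2. `x = 2 ** -1 // 0` raises ZeroDivisionError.
3. bare `except` matches → `seq.append('Q')` → seq = ['F', 'Q'].
4. `else` is skipped (an exception was raised).
Result: ['F', 'Q']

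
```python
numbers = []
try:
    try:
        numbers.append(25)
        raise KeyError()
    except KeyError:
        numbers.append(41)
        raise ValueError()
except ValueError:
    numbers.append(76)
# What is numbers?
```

Step-by-step execution trace:
1. Inner try: `numbers.append(25)` → numbers = [25].
2. `raise KeyError()` raises KeyError.
3. Inner `except KeyError` matches → `numbers.append(41)` → numbers = [25, 41].
4. `raise ValueError()` raises ValueError; propagates to outer try.
5. Outer `except ValueError` matches → `numbers.append(76)` → numbers = [25, 41, 76].
Result: [25, 41, 76]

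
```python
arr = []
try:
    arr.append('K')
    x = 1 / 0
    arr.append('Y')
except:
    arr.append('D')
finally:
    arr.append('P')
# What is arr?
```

Step-by-step execution trace:
1. try: `arr.append('K')` → arr = ['K'].
2. `x = 1 / 0` raises ZeroDivisionError; `arr.append('Y')` is not reached.
3. bare `except` matches → `arr.append('D')` → arr = ['K', 'D'].
4. finally always runs: `arr.append('P')` → arr = ['K', 'D', 'P'].
Result: ['K', 'D', 'P']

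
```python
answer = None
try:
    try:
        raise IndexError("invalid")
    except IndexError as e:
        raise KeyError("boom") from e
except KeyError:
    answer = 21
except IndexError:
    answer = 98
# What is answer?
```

Step-by-step execution trace:
1. Inner try raises IndexError; inner `except IndexError as e` catches it.
2. `raise KeyError(...) from e` raises KeyError (IndexError is attached as __cause__, but only KeyError is active).
3. Outer `except KeyError` matches → answer = 21.
4. `except IndexError` is not reached.
Result: 21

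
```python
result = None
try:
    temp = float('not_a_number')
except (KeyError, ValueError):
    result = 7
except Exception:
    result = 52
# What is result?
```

Step-by-step execution trace:
1. `temp = float('not_a_number')` raises ValueError.
2. `except (KeyError, ValueError)` matches (ValueError is in the tuple) → result = 7.
3. `except Exception` is not reached.
Result: 7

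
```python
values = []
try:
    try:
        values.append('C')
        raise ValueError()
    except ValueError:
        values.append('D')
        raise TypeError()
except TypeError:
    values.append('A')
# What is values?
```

Step-by-step execution trace:
1. Inner try: `values.append('C')` → values = ['C'].
2. `raise ValueError()` raises ValueError.
3. Inner `except ValueError` matches → `values.append('D')` → values = ['C', 'D'].
4. `raise TypeError()` raises TypeError; propagates to outer try.
5. Outer `except TypeError` matches → `values.append('A')` → values = ['C', 'D', 'A'].
Result: ['C', 'D', 'A']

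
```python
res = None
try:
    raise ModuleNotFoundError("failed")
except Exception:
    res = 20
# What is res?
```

Step-by-step execution trace:
1. `raise ModuleNotFoundError(...)` raises ModuleNotFoundError.
2. `except Exception` matches (ModuleNotFoundError is a subclass of Exception) → res = 20.
Result: 20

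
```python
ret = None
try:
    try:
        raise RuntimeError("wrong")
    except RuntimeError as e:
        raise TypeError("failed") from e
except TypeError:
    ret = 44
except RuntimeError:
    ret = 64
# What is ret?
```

Step-by-step execution trace:
1. Inner try raises RuntimeError; inner `except RuntimeError as e` catches it.
2. `raise TypeError(...) from e` raises TypeError (RuntimeError is attached as __cause__, but only TypeError is active).
3. Outer `except TypeError` matches → ret = 44.
4. `except RuntimeError` is not reached.
Result: 44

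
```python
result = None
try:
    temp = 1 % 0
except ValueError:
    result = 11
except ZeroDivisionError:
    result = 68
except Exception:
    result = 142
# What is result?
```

Step-by-step execution trace:
1. `temp = 1 % 0` raises ZeroDivisionError.
2. `except ValueError` does not match ZeroDivisionError; skipped.
3. `except ZeroDivisionError` matches → result = 68.
4. Remaining except clauses are skipped.
Result: 68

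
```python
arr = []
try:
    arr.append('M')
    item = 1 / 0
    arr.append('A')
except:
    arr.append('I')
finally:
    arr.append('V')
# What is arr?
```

Step-by-step execution trace:
1. try: `arr.append('M')` → arr = ['M'].
2. `item = 1 / 0` raises ZeroDivisionError; `arr.append('A')` is not reached.
3. bare `except` matches → `arr.append('I')` → arr = ['M', 'I'].
4. finally always runs: `arr.append('V')` → arr = ['M', 'I', 'V'].
Result: ['M', 'I', 'V']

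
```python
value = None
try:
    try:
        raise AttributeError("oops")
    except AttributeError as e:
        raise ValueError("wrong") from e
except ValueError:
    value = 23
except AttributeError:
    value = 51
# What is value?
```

Step-by-step execution trace:
1. Inner try raises AttributeError; inner `except AttributeError as e` catches it.
2. `raise ValueError(...) from e` raises ValueError (AttributeError is attached as __cause__, but only ValueError is active).
3. Outer `except ValueError` matches → value = 23.
4. `except AttributeError` is not reached.
Result: 23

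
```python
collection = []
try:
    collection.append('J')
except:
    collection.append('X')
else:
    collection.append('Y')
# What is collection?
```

Step-by-step execution trace:
1. try: `collection.append('J')` → collection = ['J']. No exception raised.
2. `except` is skipped.
3. `else` runs (try completed without exception): `collection.append('Y')` → collection = ['J', 'Y'].
Result: ['J', 'Y']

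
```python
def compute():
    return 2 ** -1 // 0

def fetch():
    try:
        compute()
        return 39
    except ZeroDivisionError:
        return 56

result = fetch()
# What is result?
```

Step-by-step execution trace:
1. `fetch()` calls `compute()`.
2. `compute()` evaluates `2 ** -1 // 0`, which raises ZeroDivisionError; it propagates to the caller.
3. `return 39` is not reached.
4. `except ZeroDivisionError` in fetch matches → returns 56.
5. result = 56.
Result: 56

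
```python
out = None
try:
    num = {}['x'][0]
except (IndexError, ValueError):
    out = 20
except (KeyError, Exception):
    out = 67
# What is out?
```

Step-by-step execution trace:
1. `num = {}['x'][0]` raises KeyError.
2. `except (IndexError, ValueError)` does not match KeyError; skipped.
3. `except (KeyError, Exception)` matches (KeyError is in the tuple) → out = 67.
Result: 67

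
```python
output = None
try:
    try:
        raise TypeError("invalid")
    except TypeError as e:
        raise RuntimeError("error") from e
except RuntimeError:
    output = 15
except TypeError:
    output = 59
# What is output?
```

Step-by-step execution trace:
1. Inner try raises TypeError; inner `except TypeError as e` catches it.
2. `raise RuntimeError(...) from e` raises RuntimeError (TypeError is attached as __cause__, but only RuntimeError is active).
3. Outer `except RuntimeError` matches → output = 15.
4. `except TypeError` is not reached.
Result: 15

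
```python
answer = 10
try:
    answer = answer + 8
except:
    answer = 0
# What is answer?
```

Step-by-step execution trace:
1. answer starts at 10.
2. try: `answer = answer + 8` → answer = 18. No exception raised.
3. `except` is skipped.
Result: 18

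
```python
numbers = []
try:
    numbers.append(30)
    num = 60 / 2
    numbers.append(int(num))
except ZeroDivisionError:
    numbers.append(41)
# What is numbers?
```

Step-by-step execution trace:
1. try: `numbers.append(30)` → numbers = [30].
2. `num = 60 / 2` → num = 30.0. No exception raised.
3. `numbers.append(int(num))` → numbers = [30, 30].
4. `except ZeroDivisionError` is skipped (no exception was raised).
Result: [30, 30]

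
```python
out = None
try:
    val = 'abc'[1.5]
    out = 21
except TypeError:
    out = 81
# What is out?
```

Step-by-step execution trace:
1. `val = 'abc'[1.5]` raises TypeError.
2. `out = 21` is not reached.
3. `except TypeError` matches → out = 81.
Result: 81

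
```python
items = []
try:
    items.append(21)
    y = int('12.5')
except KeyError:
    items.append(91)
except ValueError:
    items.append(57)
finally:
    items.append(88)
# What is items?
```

Step-by-step execution trace:
1. try: `items.append(21)` → items = [21].
2. `y = int('12.5')` raises ValueError.
3. `except KeyError` does not match ValueError; skipped.
4. `except ValueError` matches → `items.append(57)` → items = [21, 57].
5. finally always runs: `items.append(88)` → items = [21, 57, 88].
Result: [21, 57, 88]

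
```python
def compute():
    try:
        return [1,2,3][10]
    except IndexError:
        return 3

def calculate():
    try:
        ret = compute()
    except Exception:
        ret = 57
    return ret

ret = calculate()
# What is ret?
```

Step-by-step execution trace:
1. `calculate()` calls `compute()`.
2. In compute: `[1,2,3][10]` raises IndexError; `except IndexError` catches it → returns 3.
3. In calculate: `ret = compute()` → ret = 3. No exception reaches calculate.
4. `except Exception` is skipped; calculate returns 3.
5. ret = 3.
Result: 3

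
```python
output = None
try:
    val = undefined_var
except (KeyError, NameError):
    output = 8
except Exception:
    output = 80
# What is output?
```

Step-by-step execution trace:
1. `val = undefined_var` raises NameError.
2. `except (KeyError, NameError)` matches (NameError is in the tuple) → output = 8.
3. `except Exception` is not reached.
Result: 8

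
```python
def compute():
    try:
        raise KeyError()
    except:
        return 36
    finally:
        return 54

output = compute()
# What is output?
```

Step-by-step execution trace:
1. `compute()` enters try: `raise KeyError()` raises KeyError.
2. bare `except` matches → `return 36` sets pending return value 36.
3. Before returning, `finally: return 54` runs and overrides the pending return.
4. compute() returns 54 → output = 54.
Result: 54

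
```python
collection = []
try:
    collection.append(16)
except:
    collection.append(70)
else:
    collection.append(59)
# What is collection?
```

Step-by-step execution trace:
1. try: `collection.append(16)` → collection = [16]. No exception raised.
2. `except` is skipped.
3. `else` runs (try completed without exception): `collection.append(59)` → collection = [16, 59].
Result: [16, 59]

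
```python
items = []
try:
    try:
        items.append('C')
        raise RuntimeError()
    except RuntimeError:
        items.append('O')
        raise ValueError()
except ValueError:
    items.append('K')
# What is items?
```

Step-by-step execution trace:
1. Inner try: `items.append('C')` → items = ['C'].
2. `raise RuntimeError()` raises RuntimeError.
3. Inner `except RuntimeError` matches → `items.append('O')` → items = ['C', 'O'].
4. `raise ValueError()` raises ValueError; propagates to outer try.
5. Outer `except ValueError` matches → `items.append('K')` → items = ['C', 'O', 'K'].
Result: ['C', 'O', 'K']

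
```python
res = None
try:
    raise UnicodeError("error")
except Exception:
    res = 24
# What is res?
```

Step-by-step execution trace:
1. `raise UnicodeError(...)` raises UnicodeError.
2. `except Exception` matches (UnicodeError is a subclass of Exception) → res = 24.
Result: 24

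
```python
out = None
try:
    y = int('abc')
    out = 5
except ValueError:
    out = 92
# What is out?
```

Step-by-step execution trace:
1. `y = int('abc')` raises ValueError.
2. `out = 5` is not reached.
3. `except ValueError` matches → out = 92.
Result: 92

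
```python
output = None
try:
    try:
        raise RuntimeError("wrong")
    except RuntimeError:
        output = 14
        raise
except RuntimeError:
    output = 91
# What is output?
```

Step-by-step execution trace:
1. Inner try: `raise RuntimeError("wrong")` raises RuntimeError.
2. Inner `except RuntimeError` matches → output = 14.
3. bare `raise` re-raises the same RuntimeError.
4. Outer `except RuntimeError` matches → output = 91.
Result: 91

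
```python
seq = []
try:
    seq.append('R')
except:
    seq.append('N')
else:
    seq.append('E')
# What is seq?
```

Step-by-step execution trace:
1. try: `seq.append('R')` → seq = ['R']. No exception raised.
2. `except` is skipped.
3. `else` runs (try completed without exception): `seq.append('E')` → seq = ['R', 'E'].
Result: ['R', 'E']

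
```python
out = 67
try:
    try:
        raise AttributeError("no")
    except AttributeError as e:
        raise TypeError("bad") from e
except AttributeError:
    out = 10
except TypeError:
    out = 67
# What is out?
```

Step-by-step execution trace:
1. Inner try raises AttributeError; inner `except AttributeError as e` catches it.
2. `raise TypeError(...) from e` raises TypeError (AttributeError is attached as __cause__, but only TypeError is active).
3. Outer `except AttributeError` does not match TypeError; skipped.
4. Outer `except TypeError` matches → out = 67.
Result: 67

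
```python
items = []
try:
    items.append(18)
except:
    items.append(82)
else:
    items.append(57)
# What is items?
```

Step-by-step execution trace:
1. try: `items.append(18)` → items = [18]. No exception raised.
2. `except` is skipped.
3. `else` runs (try completed without exception): `items.append(57)` → items = [18, 57].
Result: [18, 57]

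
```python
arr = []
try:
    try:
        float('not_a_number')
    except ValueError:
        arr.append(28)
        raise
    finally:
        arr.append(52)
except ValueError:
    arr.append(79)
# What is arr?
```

Step-by-step execution trace:
1. Inner try: `float('not_a_number')` raises ValueError.
2. Inner `except ValueError` matches → `arr.append(28)` → arr = [28].
3. bare `raise` re-raises ValueError.
4. Inner `finally` runs during unwinding: `arr.append(52)` → arr = [28, 52].
5. Outer `except ValueError` matches → `arr.append(79)` → arr = [28, 52, 79].
Result: [28, 52, 79]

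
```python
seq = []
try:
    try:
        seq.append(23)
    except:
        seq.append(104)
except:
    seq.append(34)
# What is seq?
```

Step-by-step execution trace:
1. Inner try: `seq.append(23)` → seq = [23]. No exception raised.
2. Inner `except` is skipped.
3. Inner try completes normally; outer `except` is skipped.
Result: [23]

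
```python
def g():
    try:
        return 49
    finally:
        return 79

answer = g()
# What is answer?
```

Step-by-step execution trace:
1. `g()` enters try: `return 49` sets pending return value 49.
2. Before returning, `finally: return 79` runs and overrides the pending return.
3. g() returns 79 → answer = 79.
Result: 79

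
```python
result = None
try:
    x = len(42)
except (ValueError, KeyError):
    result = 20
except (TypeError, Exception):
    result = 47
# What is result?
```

Step-by-step execution trace:
1. `x = len(42)` raises TypeError.
2. `except (ValueError, KeyError)` does not match TypeError; skipped.
3. `except (TypeError, Exception)` matches (TypeError is in the tuple) → result = 47.
Result: 47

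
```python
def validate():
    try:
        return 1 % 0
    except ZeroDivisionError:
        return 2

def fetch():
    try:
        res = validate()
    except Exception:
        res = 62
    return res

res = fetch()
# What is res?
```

Step-by-step execution trace:
1. `fetch()` calls `validate()`.
2. In validate: `1 % 0` raises ZeroDivisionError; `except ZeroDivisionError` catches it → returns 2.
3. In fetch: `res = validate()` → res = 2. No exception reaches fetch.
4. `except Exception` is skipped; fetch returns 2.
5. res = 2.
Result: 2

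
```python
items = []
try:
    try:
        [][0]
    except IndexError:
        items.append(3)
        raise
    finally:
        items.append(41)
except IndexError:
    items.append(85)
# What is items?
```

Step-by-step execution trace:
1. Inner try: `[][0]` raises IndexError.
2. Inner `except IndexError` matches → `items.append(3)` → items = [3].
3. bare `raise` re-raises IndexError.
4. Inner `finally` runs during unwinding: `items.append(41)` → items = [3, 41].
5. Outer `except IndexError` matches → `items.append(85)` → items = [3, 41, 85].
Result: [3, 41, 85]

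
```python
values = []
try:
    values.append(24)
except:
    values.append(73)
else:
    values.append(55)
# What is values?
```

Step-by-step execution trace:
1. try: `values.append(24)` → values = [24]. No exception raised.
2. `except` is skipped.
3. `else` runs (try completed without exception): `values.append(55)` → values = [24, 55].
Result: [24, 55]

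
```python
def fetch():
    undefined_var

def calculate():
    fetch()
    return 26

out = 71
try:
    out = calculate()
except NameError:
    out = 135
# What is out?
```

Step-by-step execution trace:
1. out starts at 71.
2. try: `calculate()` calls `fetch()`.
3. `fetch()` evaluates `undefined_var`, which raises NameError; it propagates through calculate (uncaught).
4. `return 26` in calculate is not reached; the assignment to out does not complete.
5. `except NameError` matches → out = 135.
Result: 135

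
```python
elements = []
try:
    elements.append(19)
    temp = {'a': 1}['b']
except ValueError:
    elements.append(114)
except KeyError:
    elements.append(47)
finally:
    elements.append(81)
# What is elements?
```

Step-by-step execution trace:
1. try: `elements.append(19)` → elements = [19].
2. `temp = {'a': 1}['b']` raises KeyError.
3. `except ValueError` does not match KeyError; skipped.
4. `except KeyError` matches → `elements.append(47)` → elements = [19, 47].
5. finally always runs: `elements.append(81)` → elements = [19, 47, 81].
Result: [19, 47, 81]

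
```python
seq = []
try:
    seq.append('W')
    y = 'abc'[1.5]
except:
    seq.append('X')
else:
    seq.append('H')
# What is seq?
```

Step-by-step execution trace:
1. try: `seq.append('W')` → seq = ['W'].
2. `y = 'abc'[1.5]` raises TypeError.
3. bare `except` matches → `seq.append('X')` → seq = ['W', 'X'].
4. `else` is skipped (an exception was raised).
Result: ['W', 'X']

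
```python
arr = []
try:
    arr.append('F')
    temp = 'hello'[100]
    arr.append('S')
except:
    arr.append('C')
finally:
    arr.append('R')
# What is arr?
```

Step-by-step execution trace:
1. try: `arr.append('F')` → arr = ['F'].
2. `temp = 'hello'[100]` raises IndexError; `arr.append('S')` is not reached.
3. bare `except` matches → `arr.append('C')` → arr = ['F', 'C'].
4. finally always runs: `arr.append('R')` → arr = ['F', 'C', 'R'].
Result: ['F', 'C', 'R']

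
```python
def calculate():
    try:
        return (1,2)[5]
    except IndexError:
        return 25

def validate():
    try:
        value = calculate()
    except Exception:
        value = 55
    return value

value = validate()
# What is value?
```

Step-by-step execution trace:
1. `validate()` calls `calculate()`.
2. In calculate: `(1,2)[5]` raises IndexError; `except IndexError` catches it → returns 25.
3. In validate: `value = calculate()` → value = 25. No exception reaches validate.
4. `except Exception` is skipped; validate returns 25.
5. value = 25.
Result: 25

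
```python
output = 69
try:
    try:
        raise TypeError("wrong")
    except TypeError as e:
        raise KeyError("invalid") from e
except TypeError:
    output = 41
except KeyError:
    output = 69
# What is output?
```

Step-by-step execution trace:
1. Inner try raises TypeError; inner `except TypeError as e` catches it.
2. `raise KeyError(...) from e` raises KeyError (TypeError is attached as __cause__, but only KeyError is active).
3. Outer `except TypeError` does not match KeyError; skipped.
4. Outer `except KeyError` matches → output = 69.
Result: 69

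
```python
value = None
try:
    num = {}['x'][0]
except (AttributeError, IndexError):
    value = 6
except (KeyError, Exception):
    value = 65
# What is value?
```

Step-by-step execution trace:
1. `num = {}['x'][0]` raises KeyError.
2. `except (AttributeError, IndexError)` does not match KeyError; skipped.
3. `except (KeyError, Exception)` matches (KeyError is in the tuple) → value = 65.
Result: 65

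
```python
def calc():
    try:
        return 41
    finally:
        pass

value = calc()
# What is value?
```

Step-by-step execution trace:
1. `calc()` enters try: `return 41` sets pending return value 41.
2. Before returning, `finally: pass` runs (no effect).
3. calc() returns 41 → value = 41.
Result: 41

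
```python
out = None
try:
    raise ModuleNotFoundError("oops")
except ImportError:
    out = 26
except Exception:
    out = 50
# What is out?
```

Step-by-step execution trace:
1. `raise ModuleNotFoundError(...)` raises ModuleNotFoundError.
2. `except ImportError` matches (ModuleNotFoundError is a subclass of ImportError) → out = 26.
3. `except Exception` is not reached.
Result: 26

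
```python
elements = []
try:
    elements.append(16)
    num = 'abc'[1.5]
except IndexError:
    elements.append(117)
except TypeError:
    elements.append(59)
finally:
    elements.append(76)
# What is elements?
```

Step-by-step execution trace:
1. try: `elements.append(16)` → elements = [16].
2. `num = 'abc'[1.5]` raises TypeError.
3. `except IndexError` does not match TypeError; skipped.
4. `except TypeError` matches → `elements.append(59)` → elements = [16, 59].
5. finally always runs: `elements.append(76)` → elements = [16, 59, 76].
Result: [16, 59, 76]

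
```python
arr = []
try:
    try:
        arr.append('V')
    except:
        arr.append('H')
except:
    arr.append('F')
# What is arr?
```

Step-by-step execution trace:
1. Inner try: `arr.append('V')` → arr = ['V']. No exception raised.
2. Inner `except` is skipped.
3. Inner try completes normally; outer `except` is skipped.
Result: ['V']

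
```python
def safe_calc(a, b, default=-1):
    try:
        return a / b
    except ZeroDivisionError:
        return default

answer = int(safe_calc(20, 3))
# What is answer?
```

Step-by-step execution trace:
1. `safe_calc(20, 3)` enters try: `return 20 / 3` → returns 6.666666666666667. No exception raised.
2. `except ZeroDivisionError` is skipped.
3. `int(6.666666666666667)` → 6 → answer = 6.
Result: 6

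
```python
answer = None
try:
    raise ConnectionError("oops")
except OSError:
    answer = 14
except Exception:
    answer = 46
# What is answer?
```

Step-by-step execution trace:
1. `raise ConnectionError(...)` raises ConnectionError.
2. `except OSError` matches (ConnectionError is a subclass of OSError) → answer = 14.
3. `except Exception` is not reached.
Result: 14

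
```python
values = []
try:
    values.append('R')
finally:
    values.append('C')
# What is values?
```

Step-by-step execution trace:
1. try: `values.append('R')` → values = ['R'].
2. The try body completes without raising.
3. finally always runs: `values.append('C')` → values = ['R', 'C'].
Result: ['R', 'C']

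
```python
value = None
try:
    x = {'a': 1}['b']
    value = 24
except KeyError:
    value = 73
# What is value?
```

Step-by-step execution trace:
1. `x = {'a': 1}['b']` raises KeyError.
2. `value = 24` is not reached.
3. `except KeyError` matches → value = 73.
Result: 73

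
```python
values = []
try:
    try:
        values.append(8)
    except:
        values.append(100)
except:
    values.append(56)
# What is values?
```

Step-by-step execution trace:
1. Inner try: `values.append(8)` → values = [8]. No exception raised.
2. Inner `except` is skipped.
3. Inner try completes normally; outer `except` is skipped.
Result: [8]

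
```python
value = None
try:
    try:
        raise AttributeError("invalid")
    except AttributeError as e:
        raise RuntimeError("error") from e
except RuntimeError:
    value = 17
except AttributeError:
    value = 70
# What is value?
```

Step-by-step execution trace:
1. Inner try raises AttributeError; inner `except AttributeError as e` catches it.
2. `raise RuntimeError(...) from e` raises RuntimeError (AttributeError is attached as __cause__, but only RuntimeError is active).
3. Outer `except RuntimeError` matches → value = 17.
4. `except AttributeError` is not reached.
Result: 17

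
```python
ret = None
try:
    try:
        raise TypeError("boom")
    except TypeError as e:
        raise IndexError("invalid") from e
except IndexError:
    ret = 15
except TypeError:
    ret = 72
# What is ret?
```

Step-by-step execution trace:
1. Inner try raises TypeError; inner `except TypeError as e` catches it.
2. `raise IndexError(...) from e` raises IndexError (TypeError is attached as __cause__, but only IndexError is active).
3. Outer `except IndexError` matches → ret = 15.
4. `except TypeError` is not reached.
Result: 15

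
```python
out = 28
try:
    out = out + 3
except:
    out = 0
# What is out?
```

Step-by-step execution trace:
1. out starts at 28.
2. try: `out = out + 3` → out = 31. No exception raised.
3. `except` is skipped.
Result: 31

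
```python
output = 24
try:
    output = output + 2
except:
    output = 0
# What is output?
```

Step-by-step execution trace:
1. output starts at 24.
2. try: `output = output + 2` → output = 26. No exception raised.
3. `except` is skipped.
Result: 26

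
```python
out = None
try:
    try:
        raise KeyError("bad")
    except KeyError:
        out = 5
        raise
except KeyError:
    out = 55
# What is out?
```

Step-by-step execution trace:
1. Inner try: `raise KeyError("bad")` raises KeyError.
2. Inner `except KeyError` matches → out = 5.
3. bare `raise` re-raises the same KeyError.
4. Outer `except KeyError` matches → out = 55.
Result: 55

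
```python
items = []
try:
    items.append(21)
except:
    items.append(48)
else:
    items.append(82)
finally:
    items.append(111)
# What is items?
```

Step-by-step execution trace:
1. try: `items.append(21)` → items = [21]. No exception raised.
2. `except` is skipped.
3. `else` runs: `items.append(82)` → items = [21, 82].
4. `finally` always runs: `items.append(111)` → items = [21, 82, 111].
Result: [21, 82, 111]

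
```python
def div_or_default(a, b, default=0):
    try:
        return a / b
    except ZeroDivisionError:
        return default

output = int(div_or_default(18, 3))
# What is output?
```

Step-by-step execution trace:
1. `div_or_default(18, 3)` enters try: `return 18 / 3` → returns 6.0. No exception raised.
2. `except ZeroDivisionError` is skipped.
3. `int(6.0)` → 6 → output = 6.
Result: 6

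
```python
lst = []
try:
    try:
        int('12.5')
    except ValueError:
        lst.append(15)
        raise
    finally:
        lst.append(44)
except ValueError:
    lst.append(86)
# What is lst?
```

Step-by-step execution trace:
1. Inner try: `int('12.5')` raises ValueError.
2. Inner `except ValueError` matches → `lst.append(15)` → lst = [15].
3. bare `raise` re-raises ValueError.
4. Inner `finally` runs during unwinding: `lst.append(44)` → lst = [15, 44].
5. Outer `except ValueError` matches → `lst.append(86)` → lst = [15, 44, 86].
Result: [15, 44, 86]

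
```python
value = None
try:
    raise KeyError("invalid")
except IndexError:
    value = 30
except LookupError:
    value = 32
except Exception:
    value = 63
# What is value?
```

Step-by-step execution trace:
1. `raise KeyError(...)` raises KeyError.
2. `except IndexError` does not match (KeyError is not a subclass of IndexError); skipped.
3. `except LookupError` matches (KeyError is a subclass of LookupError) → value = 32.
4. `except Exception` is not reached.
Result: 32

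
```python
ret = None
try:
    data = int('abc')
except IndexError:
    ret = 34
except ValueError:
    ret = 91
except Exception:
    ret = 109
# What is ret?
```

Step-by-step execution trace:
1. `data = int('abc')` raises ValueError.
2. `except IndexError` does not match ValueError; skipped.
3. `except ValueError` matches → ret = 91.
4. Remaining except clauses are skipped.
Result: 91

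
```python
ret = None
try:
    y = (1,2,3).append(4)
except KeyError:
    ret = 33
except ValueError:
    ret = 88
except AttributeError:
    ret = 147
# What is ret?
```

Step-by-step execution trace:
1. `y = (1,2,3).append(4)` raises AttributeError.
2. `except KeyError` does not match AttributeError; skipped.
3. `except ValueError` does not match AttributeError; skipped.
4. `except AttributeError` matches → ret = 147.
Result: 147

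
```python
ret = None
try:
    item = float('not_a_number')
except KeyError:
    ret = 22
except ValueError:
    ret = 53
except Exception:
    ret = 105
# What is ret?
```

Step-by-step execution trace:
1. `item = float('not_a_number')` raises ValueError.
2. `except KeyError` does not match ValueError; skipped.
3. `except ValueError` matches → ret = 53.
4. Remaining except clauses are skipped.
Result: 53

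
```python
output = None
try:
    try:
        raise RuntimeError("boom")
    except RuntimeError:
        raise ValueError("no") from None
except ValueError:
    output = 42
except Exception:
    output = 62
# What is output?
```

Step-by-step execution trace:
1. Inner try raises RuntimeError; inner `except RuntimeError` catches it.
2. `raise ValueError(...) from None` raises ValueError (from None suppresses __context__, but the active exception is still ValueError).
3. Outer `except ValueError` matches → output = 42.
4. `except Exception` is not reached.
Result: 42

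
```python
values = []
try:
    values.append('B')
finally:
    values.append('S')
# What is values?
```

Step-by-step execution trace:
1. try: `values.append('B')` → values = ['B'].
2. The try body completes without raising.
3. finally always runs: `values.append('S')` → values = ['B', 'S'].
Result: ['B', 'S']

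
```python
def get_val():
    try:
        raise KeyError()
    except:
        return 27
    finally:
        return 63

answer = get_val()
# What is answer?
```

Step-by-step execution trace:
1. `get_val()` enters try: `raise KeyError()` raises KeyError.
2. bare `except` matches → `return 27` sets pending return value 27.
3. Before returning, `finally: return 63` runs and overrides the pending return.
4. get_val() returns 63 → answer = 63.
Result: 63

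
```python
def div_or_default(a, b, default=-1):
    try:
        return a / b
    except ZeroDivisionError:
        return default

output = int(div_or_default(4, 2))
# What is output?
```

Step-by-step execution trace:
1. `div_or_default(4, 2)` enters try: `return 4 / 2` → returns 2.0. No exception raised.
2. `except ZeroDivisionError` is skipped.
3. `int(2.0)` → 2 → output = 2.
Result: 2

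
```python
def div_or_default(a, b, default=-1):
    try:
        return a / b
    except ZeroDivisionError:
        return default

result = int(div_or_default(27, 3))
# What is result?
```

Step-by-step execution trace:
1. `div_or_default(27, 3)` enters try: `return 27 / 3` → returns 9.0. No exception raised.
2. `except ZeroDivisionError` is skipped.
3. `int(9.0)` → 9 → result = 9.
Result: 9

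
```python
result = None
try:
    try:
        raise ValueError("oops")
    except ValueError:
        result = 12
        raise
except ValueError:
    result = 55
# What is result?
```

Step-by-step execution trace:
1. Inner try: `raise ValueError("oops")` raises ValueError.
2. Inner `except ValueError` matches → result = 12.
3. bare `raise` re-raises the same ValueError.
4. Outer `except ValueError` matches → result = 55.
Result: 55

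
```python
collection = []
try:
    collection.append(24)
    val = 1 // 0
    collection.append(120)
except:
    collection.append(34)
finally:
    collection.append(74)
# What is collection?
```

Step-by-step execution trace:
1. try: `collection.append(24)` → collection = [24].
2. `val = 1 // 0` raises ZeroDivisionError; `collection.append(120)` is not reached.
3. bare `except` matches → `collection.append(34)` → collection = [24, 34].
4. finally always runs: `collection.append(74)` → collection = [24, 34, 74].
Result: [24, 34, 74]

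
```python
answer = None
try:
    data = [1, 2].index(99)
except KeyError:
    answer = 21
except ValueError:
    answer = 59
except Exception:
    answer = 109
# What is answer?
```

Step-by-step execution trace:
1. `data = [1, 2].index(99)` raises ValueError.
2. `except KeyError` does not match ValueError; skipped.
3. `except ValueError` matches → answer = 59.
4. Remaining except clauses are skipped.
Result: 59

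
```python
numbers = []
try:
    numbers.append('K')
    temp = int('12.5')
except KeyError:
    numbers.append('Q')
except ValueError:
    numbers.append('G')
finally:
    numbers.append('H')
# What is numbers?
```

Step-by-step execution trace:
1. try: `numbers.append('K')` → numbers = ['K'].
2. `temp = int('12.5')` raises ValueError.
3. `except KeyError` does not match ValueError; skipped.
4. `except ValueError` matches → `numbers.append('G')` → numbers = ['K', 'G'].
5. finally always runs: `numbers.append('H')` → numbers = ['K', 'G', 'H'].
Result: ['K', 'G', 'H']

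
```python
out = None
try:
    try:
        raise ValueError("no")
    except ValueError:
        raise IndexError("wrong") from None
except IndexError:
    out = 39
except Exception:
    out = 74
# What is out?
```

Step-by-step execution trace:
1. Inner try raises ValueError; inner `except ValueError` catches it.
2. `raise IndexError(...) from None` raises IndexError (from None suppresses __context__, but the active exception is still IndexError).
3. Outer `except IndexError` matches → out = 39.
4. `except Exception` is not reached.
Result: 39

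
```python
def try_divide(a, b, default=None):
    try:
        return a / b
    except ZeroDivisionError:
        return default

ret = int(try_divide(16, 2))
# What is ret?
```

Step-by-step execution trace:
1. `try_divide(16, 2)` enters try: `return 16 / 2` → returns 8.0. No exception raised.
2. `except ZeroDivisionError` is skipped.
3. `int(8.0)` → 8 → ret = 8.
Result: 8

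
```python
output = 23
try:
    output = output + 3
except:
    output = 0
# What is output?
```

Step-by-step execution trace:
1. output starts at 23.
2. try: `output = output + 3` → output = 26. No exception raised.
3. `except` is skipped.
Result: 26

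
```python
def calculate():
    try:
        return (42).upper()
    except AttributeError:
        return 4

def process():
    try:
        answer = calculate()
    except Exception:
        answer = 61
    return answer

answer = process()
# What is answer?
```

Step-by-step execution trace:
1. `process()` calls `calculate()`.
2. In calculate: `(42).upper()` raises AttributeError; `except AttributeError` catches it → returns 4.
3. In process: `answer = calculate()` → answer = 4. No exception reaches process.
4. `except Exception` is skipped; process returns 4.
5. answer = 4.
Result: 4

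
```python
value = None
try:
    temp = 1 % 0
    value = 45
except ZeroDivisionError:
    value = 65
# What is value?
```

Step-by-step execution trace:
1. `temp = 1 % 0` raises ZeroDivisionError.
2. `value = 45` is not reached.
3. `except ZeroDivisionError` matches → value = 65.
Result: 65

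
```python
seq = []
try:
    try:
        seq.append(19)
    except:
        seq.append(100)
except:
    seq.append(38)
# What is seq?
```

Step-by-step execution trace:
1. Inner try: `seq.append(19)` → seq = [19]. No exception raised.
2. Inner `except` is skipped.
3. Inner try completes normally; outer `except` is skipped.
Result: [19]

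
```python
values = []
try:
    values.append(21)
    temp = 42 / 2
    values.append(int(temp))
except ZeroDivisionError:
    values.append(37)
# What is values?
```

Step-by-step execution trace:
1. try: `values.append(21)` → values = [21].
2. `temp = 42 / 2` → temp = 21.0. No exception raised.
3. `values.append(int(temp))` → values = [21, 21].
4. `except ZeroDivisionError` is skipped (no exception was raised).
Result: [21, 21]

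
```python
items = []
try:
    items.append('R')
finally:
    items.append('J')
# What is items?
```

Step-by-step execution trace:
1. try: `items.append('R')` → items = ['R'].
2. The try body completes without raising.
3. finally always runs: `items.append('J')` → items = ['R', 'J'].
Result: ['R', 'J']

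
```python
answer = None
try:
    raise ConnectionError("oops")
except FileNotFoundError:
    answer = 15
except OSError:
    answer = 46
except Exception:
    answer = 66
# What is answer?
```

Step-by-step execution trace:
1. `raise ConnectionError(...)` raises ConnectionError.
2. `except FileNotFoundError` does not match (ConnectionError is not a subclass of FileNotFoundError); skipped.
3. `except OSError` matches (ConnectionError is a subclass of OSError) → answer = 46.
4. `except Exception` is not reached.
Result: 46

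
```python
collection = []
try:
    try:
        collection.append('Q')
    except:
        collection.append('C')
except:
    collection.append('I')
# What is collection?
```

Step-by-step execution trace:
1. Inner try: `collection.append('Q')` → collection = ['Q']. No exception raised.
2. Inner `except` is skipped.
3. Inner try completes normally; outer `except` is skipped.
Result: ['Q']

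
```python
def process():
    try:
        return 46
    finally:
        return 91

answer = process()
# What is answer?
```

Step-by-step execution trace:
1. `process()` enters try: `return 46` sets pending return value 46.
2. Before returning, `finally: return 91` runs and overrides the pending return.
3. process() returns 91 → answer = 91.
Result: 91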